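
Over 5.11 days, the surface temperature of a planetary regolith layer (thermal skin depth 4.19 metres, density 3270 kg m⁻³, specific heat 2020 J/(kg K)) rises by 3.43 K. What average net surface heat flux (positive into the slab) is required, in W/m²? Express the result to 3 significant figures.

215

Areal heat capacity C = ρ c_p D = 3270 × 2020 × 4.19 = 2.77×10^7 J m⁻² K⁻¹.
Required heat per unit area: Q = C ΔT = 2.77×10^7 × 3.43 = 9.49×10^7 J/m².
Flux F = Q / Δt = 9.49×10^7 / 4.42×10^5 s = 215 W/m².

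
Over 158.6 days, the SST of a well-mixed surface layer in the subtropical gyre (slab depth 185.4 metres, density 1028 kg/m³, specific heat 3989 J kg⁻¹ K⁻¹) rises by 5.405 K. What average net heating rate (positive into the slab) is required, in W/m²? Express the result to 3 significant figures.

300

Areal heat capacity C = ρ c_p D = 1028 × 3989 × 185.4 = 7.60×10^8 J/(m²·K).
Required heat per unit area: Q = C ΔT = 7.60×10^8 × 5.405 = 4.11×10^9 J/m².
Flux F = Q / Δt = 4.11×10^9 / 1.37×10^7 s = 300 W/m².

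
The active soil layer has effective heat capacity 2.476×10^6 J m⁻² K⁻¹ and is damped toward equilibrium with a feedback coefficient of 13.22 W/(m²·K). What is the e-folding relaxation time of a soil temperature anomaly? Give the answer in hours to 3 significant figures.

52.0 hours

Areal heat capacity C = 2.476×10^6 J m⁻² K⁻¹ (given).
Relaxation time τ = C / λ = 2.48×10^6 / 13.22 = 1.87×10^5 s.
In hours: 1.87×10^5 s / (3600 s/hour) = 52.0 hours.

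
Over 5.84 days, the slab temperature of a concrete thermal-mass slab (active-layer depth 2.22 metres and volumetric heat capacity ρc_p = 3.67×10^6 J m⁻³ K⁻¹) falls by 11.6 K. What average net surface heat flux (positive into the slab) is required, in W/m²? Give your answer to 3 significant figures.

-187

Areal heat capacity C = ρc_p × D = 3.67×10^6 × 2.22 = 8.15×10^6 J m⁻² K⁻¹.
Required heat per unit area: Q = C ΔT = 8.15×10^6 × -11.6 = -9.45×10^7 J/m².
Flux F = Q / Δt = -9.45×10^7 / 5.05×10^5 s = -187 W/m².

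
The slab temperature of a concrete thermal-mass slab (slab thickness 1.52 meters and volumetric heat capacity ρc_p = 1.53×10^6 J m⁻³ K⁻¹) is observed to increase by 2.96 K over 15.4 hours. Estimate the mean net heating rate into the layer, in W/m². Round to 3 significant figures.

124

Areal heat capacity C = ρc_p × D = 1.53×10^6 × 1.52 = 2.33×10^6 J/(m²·K).
Required heat per unit area: Q = C ΔT = 2.33×10^6 × 2.96 = 6.88×10^6 J/m².
Flux F = Q / Δt = 6.88×10^6 / 55400 s = 124 W/m².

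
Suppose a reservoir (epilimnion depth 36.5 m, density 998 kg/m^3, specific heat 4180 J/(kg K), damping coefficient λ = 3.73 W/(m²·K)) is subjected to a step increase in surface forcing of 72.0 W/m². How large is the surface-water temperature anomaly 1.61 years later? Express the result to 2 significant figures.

14 K

Areal heat capacity C = ρ c_p D = 998 × 4180 × 36.5 = 1.52×10^8 J m⁻² K⁻¹.
τ = C / λ = 1.52×10^8 / 3.73 = 4.08×10^7 s.
Equilibrium anomaly ΔT_eq = F / λ = 72.0 / 3.73 = 19.3 K.
t = 1.61 years = 5.08×10^7 s, so t/τ = 1.24.
ΔT(t) = ΔT_eq (1 − e^(−t/τ)) = 19.3 × (1 − e^−1.24) = 13.7 K.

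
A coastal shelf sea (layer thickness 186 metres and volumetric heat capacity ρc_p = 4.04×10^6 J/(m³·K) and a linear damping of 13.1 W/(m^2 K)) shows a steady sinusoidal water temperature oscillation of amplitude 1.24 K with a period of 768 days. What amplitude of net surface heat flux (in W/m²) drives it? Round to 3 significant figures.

Areal heat capacity C = ρc_p × D = 4.04×10^6 × 186 = 7.51×10^8 J/(m²·K).
ω = 2π / 6.64×10^7 s = 9.47×10^-8 s⁻¹.
√((Cω)² + λ²) = √((71.2)² + 13.1²) = 72.3 W/(m²·K).
F₀ = A × √((Cω)²+λ²) = 1.24 × 72.3 = 89.7 W/m².

89.7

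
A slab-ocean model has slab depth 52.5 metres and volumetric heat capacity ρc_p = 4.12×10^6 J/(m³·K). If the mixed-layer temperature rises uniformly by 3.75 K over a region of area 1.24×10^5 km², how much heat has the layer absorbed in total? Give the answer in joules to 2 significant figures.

1.0×10^20 J

Areal heat capacity C = ρc_p × D = 4.12×10^6 × 52.5 = 2.16×10^8 J/(m^2 K).
Heat per unit area: q = C ΔT = 2.16×10^8 × 3.75 = 8.11×10^8 J/m².
Total heat: Q = q × A = 8.11×10^8 × (1.24×10^5 × 10⁶ m²) = 1.01×10^20 J.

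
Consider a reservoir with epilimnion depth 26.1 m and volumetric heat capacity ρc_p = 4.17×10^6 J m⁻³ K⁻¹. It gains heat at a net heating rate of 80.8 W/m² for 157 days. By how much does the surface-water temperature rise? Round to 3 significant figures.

10.1 K

Areal heat capacity C = ρc_p × D = 4.17×10^6 × 26.1 = 1.09×10^8 J/(m²·K).
Net heat input Q = F Δt = 80.8 × (157 days × 86400 s/day) = 1.10×10^9 J/m².
ΔT = Q / C = 1.10×10^9 / 1.09×10^8 = 10.1 K.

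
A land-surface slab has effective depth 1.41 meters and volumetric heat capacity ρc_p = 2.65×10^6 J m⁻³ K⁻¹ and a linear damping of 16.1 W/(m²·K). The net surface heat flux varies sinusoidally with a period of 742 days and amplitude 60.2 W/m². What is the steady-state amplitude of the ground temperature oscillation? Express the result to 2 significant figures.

3.7 K

Areal heat capacity C = ρc_p × D = 2.65×10^6 × 1.41 = 3.74×10^6 J/(m^2 K).
Angular frequency ω = 2π / T = 2π / 6.41×10^7 s = 9.80×10^-8 s⁻¹.
√((Cω)² + λ²) = √((0.366)² + 16.1²) = 16.1 W/(m²·K).
Amplitude A = F₀ / √((Cω)²+λ²) = 60.2 / 16.1 = 3.74 K.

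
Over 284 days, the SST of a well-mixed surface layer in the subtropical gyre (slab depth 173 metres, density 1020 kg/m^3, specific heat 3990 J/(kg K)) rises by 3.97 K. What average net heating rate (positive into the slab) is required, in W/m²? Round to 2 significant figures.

110

Areal heat capacity C = ρ c_p D = 1020 × 3990 × 173 = 7.04×10^8 J/(m^2 K).
Required heat per unit area: Q = C ΔT = 7.04×10^8 × 3.97 = 2.80×10^9 J/m².
Flux F = Q / Δt = 2.80×10^9 / 2.45×10^7 s = 114 W/m².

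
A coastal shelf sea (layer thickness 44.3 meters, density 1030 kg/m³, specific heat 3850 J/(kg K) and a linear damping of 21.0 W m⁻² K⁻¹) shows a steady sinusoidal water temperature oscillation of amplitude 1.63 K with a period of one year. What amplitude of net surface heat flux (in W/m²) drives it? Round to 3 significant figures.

Areal heat capacity C = ρ c_p D = 1030 × 3850 × 44.3 = 1.76×10^8 J/(m²·K).
ω = 2π / 3.15×10^7 s = 1.99×10^-7 s⁻¹.
√((Cω)² + λ²) = √((35.0)² + 21.0²) = 40.8 W/(m²·K).
F₀ = A × √((Cω)²+λ²) = 1.63 × 40.8 = 66.5 W/m².

66.5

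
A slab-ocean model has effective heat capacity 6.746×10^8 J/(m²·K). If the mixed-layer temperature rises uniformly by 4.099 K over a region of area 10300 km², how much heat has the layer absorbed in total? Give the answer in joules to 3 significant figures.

2.85×10^19 J

Areal heat capacity C = 6.746×10^8 J/(m²·K) (given).
Heat per unit area: q = C ΔT = 6.75×10^8 × 4.099 = 2.77×10^9 J/m².
Total heat: Q = q × A = 2.77×10^9 × (10300 × 10⁶ m²) = 2.85×10^19 J.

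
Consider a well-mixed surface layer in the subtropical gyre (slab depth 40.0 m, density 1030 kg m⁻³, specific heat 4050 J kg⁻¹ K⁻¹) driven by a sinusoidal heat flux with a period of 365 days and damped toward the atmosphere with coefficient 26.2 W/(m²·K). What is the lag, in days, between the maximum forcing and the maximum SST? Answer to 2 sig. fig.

52 days

Areal heat capacity C = ρ c_p D = 1030 × 4050 × 40.0 = 1.67×10^8 J/(m²·K).
ω = 2π / 3.15×10^7 s = 1.99×10^-7 s⁻¹.
Phase lag φ = arctan(Cω/λ) = arctan(33.2/26.2) = 0.903 rad.
Time lag = φ / ω = 0.903 / 1.99×10^-7 = 4.53×10^6 s = 52.5 days.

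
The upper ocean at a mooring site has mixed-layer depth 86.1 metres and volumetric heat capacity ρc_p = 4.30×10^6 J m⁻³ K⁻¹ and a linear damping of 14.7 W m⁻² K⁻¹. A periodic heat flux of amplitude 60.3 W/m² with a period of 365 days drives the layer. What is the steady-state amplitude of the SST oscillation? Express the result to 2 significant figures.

Areal heat capacity C = ρc_p × D = 4.30×10^6 × 86.1 = 3.70×10^8 J m⁻² K⁻¹.
Angular frequency ω = 2π / T = 2π / 3.15×10^7 s = 1.99×10^-7 s⁻¹.
√((Cω)² + λ²) = √((73.8)² + 14.7²) = 75.2 W/(m²·K).
Amplitude A = F₀ / √((Cω)²+λ²) = 60.3 / 75.2 = 0.802 K.

0.80 K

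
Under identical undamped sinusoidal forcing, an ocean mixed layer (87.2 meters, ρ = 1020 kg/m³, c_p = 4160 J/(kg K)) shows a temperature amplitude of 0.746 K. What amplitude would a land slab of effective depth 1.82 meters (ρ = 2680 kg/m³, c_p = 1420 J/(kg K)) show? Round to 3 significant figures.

C_ocean = 3.70×10^8 J/(m²·K); C_land = 6.93×10^6 J/(m²·K).
A ∝ 1/C ⇒ A_land = A_ocean × C_ocean/C_land = 0.746 × 53.4 = 39.9 K.

39.9 K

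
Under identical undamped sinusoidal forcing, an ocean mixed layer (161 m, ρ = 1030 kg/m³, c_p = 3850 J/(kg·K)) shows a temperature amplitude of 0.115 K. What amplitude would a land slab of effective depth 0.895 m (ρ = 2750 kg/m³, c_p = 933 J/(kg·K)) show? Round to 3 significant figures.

C_ocean = 6.38×10^8 J/(m²·K); C_land = 2.30×10^6 J/(m²·K).
A ∝ 1/C ⇒ A_land = A_ocean × C_ocean/C_land = 0.115 × 278 = 32.0 K.

32.0 K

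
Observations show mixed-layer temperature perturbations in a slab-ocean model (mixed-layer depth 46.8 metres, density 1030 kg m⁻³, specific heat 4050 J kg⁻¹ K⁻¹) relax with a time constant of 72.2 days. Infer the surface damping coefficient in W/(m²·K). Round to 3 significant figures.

Areal heat capacity C = ρ c_p D = 1030 × 4050 × 46.8 = 1.95×10^8 J/(m^2 K).
τ = 72.2 days = 6.24×10^6 s.
λ = C / τ = 1.95×10^8 / 6.24×10^6 = 31.3 W/(m²·K).

31.3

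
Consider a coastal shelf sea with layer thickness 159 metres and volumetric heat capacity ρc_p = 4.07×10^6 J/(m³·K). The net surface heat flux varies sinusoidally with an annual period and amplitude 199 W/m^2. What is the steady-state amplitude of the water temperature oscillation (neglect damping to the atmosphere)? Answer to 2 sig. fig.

1.5 K

Areal heat capacity C = ρc_p × D = 4.07×10^6 × 159 = 6.47×10^8 J m⁻² K⁻¹.
Angular frequency ω = 2π / T = 2π / 3.15×10^7 s = 1.99×10^-7 s⁻¹.
Cω = 6.47×10^8 × 1.99×10^-7 = 129 W/(m²·K).
Amplitude A = F₀ / (Cω) = 199 / 129 = 1.54 K.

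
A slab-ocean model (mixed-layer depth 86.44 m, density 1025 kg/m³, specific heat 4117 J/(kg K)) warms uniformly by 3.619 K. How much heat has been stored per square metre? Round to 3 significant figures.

Areal heat capacity C = ρ c_p D = 1025 × 4117 × 86.44 = 3.65×10^8 J m⁻² K⁻¹.
ΔQ = C ΔT = 3.65×10^8 × 3.619 = 1.32×10^9 J/m².

1.32×10^9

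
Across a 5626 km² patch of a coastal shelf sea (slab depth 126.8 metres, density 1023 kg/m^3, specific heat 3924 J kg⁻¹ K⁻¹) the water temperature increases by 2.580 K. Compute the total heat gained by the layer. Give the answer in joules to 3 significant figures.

7.39×10^18 J

Areal heat capacity C = ρ c_p D = 1023 × 3924 × 126.8 = 5.09×10^8 J/(m^2 K).
Heat per unit area: q = C ΔT = 5.09×10^8 × 2.580 = 1.31×10^9 J/m².
Total heat: Q = q × A = 1.31×10^9 × (5626 × 10⁶ m²) = 7.39×10^18 J.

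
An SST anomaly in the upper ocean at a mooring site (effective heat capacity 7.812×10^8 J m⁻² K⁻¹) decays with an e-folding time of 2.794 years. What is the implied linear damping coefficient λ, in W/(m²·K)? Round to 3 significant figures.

8.86

Areal heat capacity C = 7.812×10^8 J m⁻² K⁻¹ (given).
τ = 2.794 years = 8.82×10^7 s.
λ = C / τ = 7.81×10^8 / 8.82×10^7 = 8.86 W/(m²·K).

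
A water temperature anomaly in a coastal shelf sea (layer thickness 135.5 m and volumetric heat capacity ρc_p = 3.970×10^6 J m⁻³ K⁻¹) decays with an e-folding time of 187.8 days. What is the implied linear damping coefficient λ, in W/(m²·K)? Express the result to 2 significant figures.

33

Areal heat capacity C = ρc_p × D = 3.970×10^6 × 135.5 = 5.38×10^8 J/(m²·K).
τ = 187.8 days = 1.62×10^7 s.
λ = C / τ = 5.38×10^8 / 1.62×10^7 = 33.2 W/(m²·K).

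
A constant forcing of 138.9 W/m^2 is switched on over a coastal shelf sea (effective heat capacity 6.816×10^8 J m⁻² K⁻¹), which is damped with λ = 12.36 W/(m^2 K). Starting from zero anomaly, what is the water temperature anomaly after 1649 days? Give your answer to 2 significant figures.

10 K

Areal heat capacity C = 6.816×10^8 J m⁻² K⁻¹ (given).
τ = C / λ = 6.82×10^8 / 12.36 = 5.51×10^7 s.
Equilibrium anomaly ΔT_eq = F / λ = 138.9 / 12.36 = 11.2 K.
t = 1649 days = 1.42×10^8 s, so t/τ = 2.58.
ΔT(t) = ΔT_eq (1 − e^(−t/τ)) = 11.2 × (1 − e^−2.58) = 10.4 K.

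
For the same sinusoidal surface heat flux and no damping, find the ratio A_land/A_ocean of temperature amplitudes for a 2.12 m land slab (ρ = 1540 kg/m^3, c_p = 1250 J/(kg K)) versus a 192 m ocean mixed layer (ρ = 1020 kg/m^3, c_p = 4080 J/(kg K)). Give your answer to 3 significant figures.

196

C_ocean = 1020 × 4080 × 192 = 7.99×10^8 J/(m²·K).
C_land = 1540 × 1250 × 2.12 = 4.08×10^6 J/(m²·K).
Undamped amplitude ∝ 1/C, so A_land/A_ocean = C_ocean/C_land = 196.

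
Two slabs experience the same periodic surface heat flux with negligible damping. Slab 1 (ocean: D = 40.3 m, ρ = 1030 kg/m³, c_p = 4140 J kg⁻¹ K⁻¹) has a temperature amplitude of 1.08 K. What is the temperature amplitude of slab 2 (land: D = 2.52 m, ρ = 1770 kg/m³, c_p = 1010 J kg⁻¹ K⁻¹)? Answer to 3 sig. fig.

C_ocean = 1.72×10^8 J/(m²·K); C_land = 4.51×10^6 J/(m²·K).
A ∝ 1/C ⇒ A_land = A_ocean × C_ocean/C_land = 1.08 × 38.1 = 41.2 K.

41.2 K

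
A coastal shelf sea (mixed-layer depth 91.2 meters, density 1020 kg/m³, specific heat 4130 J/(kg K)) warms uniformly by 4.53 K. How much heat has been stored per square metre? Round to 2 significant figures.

Areal heat capacity C = ρ c_p D = 1020 × 4130 × 91.2 = 3.84×10^8 J/(m^2 K).
ΔQ = C ΔT = 3.84×10^8 × 4.53 = 1.74×10^9 J/m².

1.7×10^9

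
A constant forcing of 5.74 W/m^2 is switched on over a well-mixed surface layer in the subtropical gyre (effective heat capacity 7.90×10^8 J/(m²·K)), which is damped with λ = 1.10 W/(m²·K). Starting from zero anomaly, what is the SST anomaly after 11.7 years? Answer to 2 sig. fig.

Areal heat capacity C = 7.90×10^8 J/(m²·K) (given).
τ = C / λ = 7.90×10^8 / 1.10 = 7.18×10^8 s.
Equilibrium anomaly ΔT_eq = F / λ = 5.74 / 1.10 = 5.22 K.
t = 11.7 years = 3.69×10^8 s, so t/τ = 0.514.
ΔT(t) = ΔT_eq (1 − e^(−t/τ)) = 5.22 × (1 − e^−0.514) = 2.10 K.

2.1 K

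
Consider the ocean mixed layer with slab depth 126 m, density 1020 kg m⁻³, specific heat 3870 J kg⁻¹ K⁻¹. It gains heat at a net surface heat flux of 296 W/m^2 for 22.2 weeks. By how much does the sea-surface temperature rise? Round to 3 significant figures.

7.99 K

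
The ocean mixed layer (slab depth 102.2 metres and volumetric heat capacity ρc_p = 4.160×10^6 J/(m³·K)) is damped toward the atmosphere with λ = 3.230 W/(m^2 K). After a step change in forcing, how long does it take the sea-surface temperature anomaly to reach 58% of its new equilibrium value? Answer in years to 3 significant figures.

3.62 years

Areal heat capacity C = ρc_p × D = 4.160×10^6 × 102.2 = 4.25×10^8 J m⁻² K⁻¹.
τ = C / λ = 4.25×10^8 / 3.230 = 1.32×10^8 s.
Fraction reached: 1 − e^(−t/τ) = 0.58 ⇒ t = −τ ln(1 − 0.58) = τ × 0.868.
t = 1.14×10^8 s = 3.62 years.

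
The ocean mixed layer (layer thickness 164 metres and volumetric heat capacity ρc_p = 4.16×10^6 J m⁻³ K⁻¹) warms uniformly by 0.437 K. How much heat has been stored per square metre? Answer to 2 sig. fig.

Areal heat capacity C = ρc_p × D = 4.16×10^6 × 164 = 6.82×10^8 J/(m²·K).
ΔQ = C ΔT = 6.82×10^8 × 0.437 = 2.98×10^8 J/m².

3.0×10^8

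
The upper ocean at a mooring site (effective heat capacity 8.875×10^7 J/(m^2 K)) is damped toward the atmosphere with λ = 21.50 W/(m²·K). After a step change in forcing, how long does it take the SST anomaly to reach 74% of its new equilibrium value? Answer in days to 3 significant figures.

64.4 days

Areal heat capacity C = 8.875×10^7 J/(m^2 K) (given).
τ = C / λ = 8.88×10^7 / 21.50 = 4.13×10^6 s.
Fraction reached: 1 − e^(−t/τ) = 0.74 ⇒ t = −τ ln(1 − 0.74) = τ × 1.35.
t = 5.56×10^6 s = 64.4 days.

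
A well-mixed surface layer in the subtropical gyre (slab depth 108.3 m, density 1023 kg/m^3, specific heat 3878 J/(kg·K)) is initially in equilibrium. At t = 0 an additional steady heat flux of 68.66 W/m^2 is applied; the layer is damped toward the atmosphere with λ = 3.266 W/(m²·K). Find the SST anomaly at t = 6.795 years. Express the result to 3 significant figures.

16.9 K

Areal heat capacity C = ρ c_p D = 1023 × 3878 × 108.3 = 4.30×10^8 J m⁻² K⁻¹.
τ = C / λ = 4.30×10^8 / 3.266 = 1.32×10^8 s.
Equilibrium anomaly ΔT_eq = F / λ = 68.66 / 3.266 = 21.0 K.
t = 6.795 years = 2.14×10^8 s, so t/τ = 1.63.
ΔT(t) = ΔT_eq (1 − e^(−t/τ)) = 21.0 × (1 − e^−1.63) = 16.9 K.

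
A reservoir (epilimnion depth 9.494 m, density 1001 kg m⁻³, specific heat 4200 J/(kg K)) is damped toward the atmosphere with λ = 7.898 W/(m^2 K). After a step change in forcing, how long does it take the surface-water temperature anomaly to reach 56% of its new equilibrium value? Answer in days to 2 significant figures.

Areal heat capacity C = ρ c_p D = 1001 × 4200 × 9.494 = 3.99×10^7 J/(m^2 K).
τ = C / λ = 3.99×10^7 / 7.898 = 5.05×10^6 s.
Fraction reached: 1 − e^(−t/τ) = 0.56 ⇒ t = −τ ln(1 − 0.56) = τ × 0.821.
t = 4.15×10^6 s = 48.0 days.

48 days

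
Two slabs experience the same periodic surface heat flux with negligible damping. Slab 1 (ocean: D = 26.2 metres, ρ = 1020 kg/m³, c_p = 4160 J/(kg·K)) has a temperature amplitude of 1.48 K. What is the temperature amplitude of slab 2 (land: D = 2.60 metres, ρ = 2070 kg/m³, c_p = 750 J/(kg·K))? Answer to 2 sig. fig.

C_ocean = 1.11×10^8 J/(m²·K); C_land = 4.04×10^6 J/(m²·K).
A ∝ 1/C ⇒ A_land = A_ocean × C_ocean/C_land = 1.48 × 27.5 = 40.8 K.

41 K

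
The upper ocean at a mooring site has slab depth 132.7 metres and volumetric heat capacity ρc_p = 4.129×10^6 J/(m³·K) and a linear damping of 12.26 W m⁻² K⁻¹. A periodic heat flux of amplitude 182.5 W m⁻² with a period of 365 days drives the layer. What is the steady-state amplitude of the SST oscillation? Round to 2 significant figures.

Areal heat capacity C = ρc_p × D = 4.129×10^6 × 132.7 = 5.48×10^8 J/(m²·K).
Angular frequency ω = 2π / T = 2π / 3.15×10^7 s = 1.99×10^-7 s⁻¹.
√((Cω)² + λ²) = √((109)² + 12.26²) = 110 W/(m²·K).
Amplitude A = F₀ / √((Cω)²+λ²) = 182.5 / 110 = 1.66 K.

1.7 K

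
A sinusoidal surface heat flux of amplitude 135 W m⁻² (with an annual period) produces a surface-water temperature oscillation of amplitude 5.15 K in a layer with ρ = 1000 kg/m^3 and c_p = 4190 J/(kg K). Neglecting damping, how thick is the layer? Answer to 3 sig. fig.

ω = 2π / 3.15×10^7 s = 1.99×10^-7 s⁻¹.
Required C = F₀ / (A ω) = 135 / (5.15 × 1.99×10^-7) = 1.32×10^8 J/(m²·K).
D = C / (ρ c_p) = 1.32×10^8 / (1000 × 4190) = 31.4 m.

31.4 m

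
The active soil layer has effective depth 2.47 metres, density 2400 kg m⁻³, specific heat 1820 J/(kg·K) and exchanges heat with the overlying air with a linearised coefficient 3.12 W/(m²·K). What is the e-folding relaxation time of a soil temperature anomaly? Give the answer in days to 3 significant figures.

40.0 days

Areal heat capacity C = ρ c_p D = 2400 × 1820 × 2.47 = 1.08×10^7 J/(m²·K).
Relaxation time τ = C / λ = 1.08×10^7 / 3.12 = 3.46×10^6 s.
In days: 3.46×10^6 s / (86400 s/day) = 40.0 days.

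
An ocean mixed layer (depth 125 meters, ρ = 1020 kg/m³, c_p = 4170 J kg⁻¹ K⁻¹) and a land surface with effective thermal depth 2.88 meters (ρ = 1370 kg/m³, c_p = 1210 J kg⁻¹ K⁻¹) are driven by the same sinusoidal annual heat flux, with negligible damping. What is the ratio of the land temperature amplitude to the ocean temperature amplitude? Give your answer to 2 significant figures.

C_ocean = 1020 × 4170 × 125 = 5.32×10^8 J/(m²·K).
C_land = 1370 × 1210 × 2.88 = 4.77×10^6 J/(m²·K).
Undamped amplitude ∝ 1/C, so A_land/A_ocean = C_ocean/C_land = 111.

110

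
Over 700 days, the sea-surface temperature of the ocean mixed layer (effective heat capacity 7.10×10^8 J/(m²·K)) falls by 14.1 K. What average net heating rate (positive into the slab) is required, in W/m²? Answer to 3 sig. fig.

Areal heat capacity C = 7.10×10^8 J/(m²·K) (given).
Required heat per unit area: Q = C ΔT = 7.10×10^8 × -14.1 = -1.00×10^10 J/m².
Flux F = Q / Δt = -1.00×10^10 / 6.05×10^7 s = -166 W/m².

-166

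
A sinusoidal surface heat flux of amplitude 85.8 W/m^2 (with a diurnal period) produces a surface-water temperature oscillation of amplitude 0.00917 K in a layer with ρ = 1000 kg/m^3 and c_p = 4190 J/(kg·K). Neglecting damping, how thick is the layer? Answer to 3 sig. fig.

ω = 2π / 86400 s = 7.27×10^-5 s⁻¹.
Required C = F₀ / (A ω) = 85.8 / (0.00917 × 7.27×10^-5) = 1.29×10^8 J/(m²·K).
D = C / (ρ c_p) = 1.29×10^8 / (1000 × 4190) = 30.7 m.

30.7 m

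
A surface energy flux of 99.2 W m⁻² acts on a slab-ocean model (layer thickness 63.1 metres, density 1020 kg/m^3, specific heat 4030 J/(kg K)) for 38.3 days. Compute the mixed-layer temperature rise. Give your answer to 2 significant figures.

Areal heat capacity C = ρ c_p D = 1020 × 4030 × 63.1 = 2.59×10^8 J/(m^2 K).
Net heat input Q = F Δt = 99.2 × (38.3 days × 86400 s/day) = 3.28×10^8 J/m².
ΔT = Q / C = 3.28×10^8 / 2.59×10^8 = 1.27 K.

1.3 K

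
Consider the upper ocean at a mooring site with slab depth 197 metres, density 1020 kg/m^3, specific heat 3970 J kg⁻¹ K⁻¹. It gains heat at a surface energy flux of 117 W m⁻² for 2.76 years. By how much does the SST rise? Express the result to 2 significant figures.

Areal heat capacity C = ρ c_p D = 1020 × 3970 × 197 = 7.98×10^8 J/(m^2 K).
Net heat input Q = F Δt = 117 × (2.76 years × 3.156×10^7 s/year) = 1.02×10^10 J/m².
ΔT = Q / C = 1.02×10^10 / 7.98×10^8 = 12.8 K.

13 K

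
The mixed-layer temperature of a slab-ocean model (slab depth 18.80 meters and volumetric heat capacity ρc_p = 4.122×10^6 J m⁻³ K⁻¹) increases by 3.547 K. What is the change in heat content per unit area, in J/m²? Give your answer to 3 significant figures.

2.75×10^8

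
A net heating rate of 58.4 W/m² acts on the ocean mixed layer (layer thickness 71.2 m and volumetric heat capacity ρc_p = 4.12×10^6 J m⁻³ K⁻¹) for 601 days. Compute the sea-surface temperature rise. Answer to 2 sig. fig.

Areal heat capacity C = ρc_p × D = 4.12×10^6 × 71.2 = 2.93×10^8 J/(m²·K).
Net heat input Q = F Δt = 58.4 × (601 days × 86400 s/day) = 3.03×10^9 J/m².
ΔT = Q / C = 3.03×10^9 / 2.93×10^8 = 10.3 K.

10 K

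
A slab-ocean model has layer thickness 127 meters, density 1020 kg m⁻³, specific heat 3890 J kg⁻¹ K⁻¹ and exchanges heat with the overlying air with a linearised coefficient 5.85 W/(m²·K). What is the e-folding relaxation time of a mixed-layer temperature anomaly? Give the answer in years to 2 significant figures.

Areal heat capacity C = ρ c_p D = 1020 × 3890 × 127 = 5.04×10^8 J/(m^2 K).
Relaxation time τ = C / λ = 5.04×10^8 / 5.85 = 8.61×10^7 s.
In years: 8.61×10^7 s / (3.156×10^7 s/year) = 2.73 years.

2.7 years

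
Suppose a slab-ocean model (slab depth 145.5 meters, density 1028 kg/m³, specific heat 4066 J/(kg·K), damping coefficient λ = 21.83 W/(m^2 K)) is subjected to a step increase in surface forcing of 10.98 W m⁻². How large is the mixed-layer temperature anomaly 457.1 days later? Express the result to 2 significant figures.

0.38 K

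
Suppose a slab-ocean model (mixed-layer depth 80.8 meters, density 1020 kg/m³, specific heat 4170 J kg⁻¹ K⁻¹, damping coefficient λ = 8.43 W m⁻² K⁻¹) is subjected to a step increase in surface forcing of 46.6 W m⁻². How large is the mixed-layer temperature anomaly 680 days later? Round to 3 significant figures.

Areal heat capacity C = ρ c_p D = 1020 × 4170 × 80.8 = 3.44×10^8 J/(m^2 K).
τ = C / λ = 3.44×10^8 / 8.43 = 4.08×10^7 s.
Equilibrium anomaly ΔT_eq = F / λ = 46.6 / 8.43 = 5.53 K.
t = 680 days = 5.88×10^7 s, so t/τ = 1.44.
ΔT(t) = ΔT_eq (1 − e^(−t/τ)) = 5.53 × (1 − e^−1.44) = 4.22 K.

4.22 K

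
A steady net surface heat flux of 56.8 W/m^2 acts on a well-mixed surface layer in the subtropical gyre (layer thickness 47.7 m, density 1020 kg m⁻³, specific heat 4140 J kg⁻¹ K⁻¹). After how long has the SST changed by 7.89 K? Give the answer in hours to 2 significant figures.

7800 hours

Areal heat capacity C = ρ c_p D = 1020 × 4140 × 47.7 = 2.01×10^8 J m⁻² K⁻¹.
Time required: Δt = C ΔT / F = 2.01×10^8 × 7.89 / 56.8 = 2.80×10^7 s.
In hours: 2.80×10^7 s / (3600 s/hour) = 7770 hours.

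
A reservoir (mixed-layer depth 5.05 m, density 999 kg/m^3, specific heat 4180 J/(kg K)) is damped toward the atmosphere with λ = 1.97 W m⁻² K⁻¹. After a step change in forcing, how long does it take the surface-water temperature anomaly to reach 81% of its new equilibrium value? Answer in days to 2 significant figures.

Areal heat capacity C = ρ c_p D = 999 × 4180 × 5.05 = 2.11×10^7 J/(m²·K).
τ = C / λ = 2.11×10^7 / 1.97 = 1.07×10^7 s.
Fraction reached: 1 − e^(−t/τ) = 0.81 ⇒ t = −τ ln(1 − 0.81) = τ × 1.66.
t = 1.78×10^7 s = 206 days.

210 days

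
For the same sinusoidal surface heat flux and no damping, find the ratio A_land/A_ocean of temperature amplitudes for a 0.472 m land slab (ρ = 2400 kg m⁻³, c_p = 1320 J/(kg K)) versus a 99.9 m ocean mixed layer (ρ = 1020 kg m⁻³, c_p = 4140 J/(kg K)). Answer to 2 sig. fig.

280

C_ocean = 1020 × 4140 × 99.9 = 4.22×10^8 J/(m²·K).
C_land = 2400 × 1320 × 0.472 = 1.50×10^6 J/(m²·K).
Undamped amplitude ∝ 1/C, so A_land/A_ocean = C_ocean/C_land = 282.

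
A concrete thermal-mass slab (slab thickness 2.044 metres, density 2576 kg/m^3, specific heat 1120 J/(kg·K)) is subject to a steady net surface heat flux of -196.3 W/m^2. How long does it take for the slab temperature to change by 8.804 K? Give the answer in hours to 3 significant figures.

73.5 hours

Areal heat capacity C = ρ c_p D = 2576 × 1120 × 2.044 = 5.90×10^6 J m⁻² K⁻¹.
Time required: Δt = C ΔT / F = 5.90×10^6 × -8.804 / -196.3 = 2.64×10^5 s.
In hours: 2.64×10^5 s / (3600 s/hour) = 73.5 hours.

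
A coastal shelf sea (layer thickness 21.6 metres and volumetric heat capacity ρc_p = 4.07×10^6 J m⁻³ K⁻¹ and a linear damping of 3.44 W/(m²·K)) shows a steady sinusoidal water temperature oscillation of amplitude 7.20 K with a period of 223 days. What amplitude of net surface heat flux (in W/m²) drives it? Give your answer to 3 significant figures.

Areal heat capacity C = ρc_p × D = 4.07×10^6 × 21.6 = 8.79×10^7 J/(m²·K).
ω = 2π / 1.93×10^7 s = 3.26×10^-7 s⁻¹.
√((Cω)² + λ²) = √((28.7)² + 3.44²) = 28.9 W/(m²·K).
F₀ = A × √((Cω)²+λ²) = 7.20 × 28.9 = 208 W/m².

208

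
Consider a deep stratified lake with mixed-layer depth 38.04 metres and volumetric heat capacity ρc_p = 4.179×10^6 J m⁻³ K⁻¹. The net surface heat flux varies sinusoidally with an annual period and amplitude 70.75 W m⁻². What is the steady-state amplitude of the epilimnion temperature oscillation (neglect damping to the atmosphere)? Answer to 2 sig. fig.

Areal heat capacity C = ρc_p × D = 4.179×10^6 × 38.04 = 1.59×10^8 J/(m²·K).
Angular frequency ω = 2π / T = 2π / 3.15×10^7 s = 1.99×10^-7 s⁻¹.
Cω = 1.59×10^8 × 1.99×10^-7 = 31.7 W/(m²·K).
Amplitude A = F₀ / (Cω) = 70.75 / 31.7 = 2.23 K.

2.2 K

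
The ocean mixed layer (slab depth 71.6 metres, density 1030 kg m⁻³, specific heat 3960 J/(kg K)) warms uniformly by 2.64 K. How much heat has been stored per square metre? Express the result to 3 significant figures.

7.71×10^8

Areal heat capacity C = ρ c_p D = 1030 × 3960 × 71.6 = 2.92×10^8 J/(m²·K).
ΔQ = C ΔT = 2.92×10^8 × 2.64 = 7.71×10^8 J/m².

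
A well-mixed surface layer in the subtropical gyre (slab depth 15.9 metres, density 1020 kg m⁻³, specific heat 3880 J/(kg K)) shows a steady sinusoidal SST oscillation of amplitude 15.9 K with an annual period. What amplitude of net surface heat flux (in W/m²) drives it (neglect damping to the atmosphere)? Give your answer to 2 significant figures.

Areal heat capacity C = ρ c_p D = 1020 × 3880 × 15.9 = 6.29×10^7 J m⁻² K⁻¹.
ω = 2π / 3.15×10^7 s = 1.99×10^-7 s⁻¹.
Cω = 6.29×10^7 × 1.99×10^-7 = 12.5 W/(m²·K).
F₀ = A × Cω = 15.9 × 12.5 = 199 W/m².

200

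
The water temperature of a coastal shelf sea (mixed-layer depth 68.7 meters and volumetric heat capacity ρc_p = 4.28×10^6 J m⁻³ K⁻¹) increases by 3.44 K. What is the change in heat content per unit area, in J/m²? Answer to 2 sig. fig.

1.0×10^9

Areal heat capacity C = ρc_p × D = 4.28×10^6 × 68.7 = 2.94×10^8 J/(m²·K).
ΔQ = C ΔT = 2.94×10^8 × 3.44 = 1.01×10^9 J/m².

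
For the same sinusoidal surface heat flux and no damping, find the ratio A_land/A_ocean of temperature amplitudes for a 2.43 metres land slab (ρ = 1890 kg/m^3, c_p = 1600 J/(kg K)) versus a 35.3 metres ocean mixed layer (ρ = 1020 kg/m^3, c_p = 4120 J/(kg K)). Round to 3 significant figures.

C_ocean = 1020 × 4120 × 35.3 = 1.48×10^8 J/(m²·K).
C_land = 1890 × 1600 × 2.43 = 7.35×10^6 J/(m²·K).
Undamped amplitude ∝ 1/C, so A_land/A_ocean = C_ocean/C_land = 20.2.

20.2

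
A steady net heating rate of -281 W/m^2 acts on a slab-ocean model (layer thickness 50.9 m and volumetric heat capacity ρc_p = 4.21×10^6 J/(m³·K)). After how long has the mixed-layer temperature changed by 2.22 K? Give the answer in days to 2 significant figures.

20 days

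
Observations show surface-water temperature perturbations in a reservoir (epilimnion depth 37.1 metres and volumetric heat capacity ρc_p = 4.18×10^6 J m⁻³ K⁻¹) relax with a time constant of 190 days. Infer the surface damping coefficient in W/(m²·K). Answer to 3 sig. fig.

9.45

Areal heat capacity C = ρc_p × D = 4.18×10^6 × 37.1 = 1.55×10^8 J/(m^2 K).
τ = 190 days = 1.64×10^7 s.
λ = C / τ = 1.55×10^8 / 1.64×10^7 = 9.45 W/(m²·K).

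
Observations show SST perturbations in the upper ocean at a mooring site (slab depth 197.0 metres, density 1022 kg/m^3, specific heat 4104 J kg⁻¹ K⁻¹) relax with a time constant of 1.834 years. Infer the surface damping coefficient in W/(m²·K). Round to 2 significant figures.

Areal heat capacity C = ρ c_p D = 1022 × 4104 × 197.0 = 8.26×10^8 J/(m²·K).
τ = 1.834 years = 5.79×10^7 s.
λ = C / τ = 8.26×10^8 / 5.79×10^7 = 14.3 W/(m²·K).

14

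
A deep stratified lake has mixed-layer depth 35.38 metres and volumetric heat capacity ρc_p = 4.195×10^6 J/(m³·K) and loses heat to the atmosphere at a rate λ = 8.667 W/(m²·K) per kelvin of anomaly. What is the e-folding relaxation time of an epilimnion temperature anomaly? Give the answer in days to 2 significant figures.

Areal heat capacity C = ρc_p × D = 4.195×10^6 × 35.38 = 1.48×10^8 J/(m^2 K).
Relaxation time τ = C / λ = 1.48×10^8 / 8.667 = 1.71×10^7 s.
In days: 1.71×10^7 s / (86400 s/day) = 198 days.

200 days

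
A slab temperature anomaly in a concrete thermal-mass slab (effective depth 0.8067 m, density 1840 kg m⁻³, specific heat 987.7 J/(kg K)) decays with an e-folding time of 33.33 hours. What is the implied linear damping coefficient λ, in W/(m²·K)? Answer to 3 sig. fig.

12.2

Areal heat capacity C = ρ c_p D = 1840 × 987.7 × 0.8067 = 1.47×10^6 J/(m²·K).
τ = 33.33 hours = 1.20×10^5 s.
λ = C / τ = 1.47×10^6 / 1.20×10^5 = 12.2 W/(m²·K).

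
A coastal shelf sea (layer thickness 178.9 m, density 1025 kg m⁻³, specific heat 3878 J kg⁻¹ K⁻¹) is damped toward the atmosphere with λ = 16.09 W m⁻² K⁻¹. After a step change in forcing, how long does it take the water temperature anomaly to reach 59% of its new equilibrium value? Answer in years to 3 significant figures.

Areal heat capacity C = ρ c_p D = 1025 × 3878 × 178.9 = 7.11×10^8 J/(m^2 K).
τ = C / λ = 7.11×10^8 / 16.09 = 4.42×10^7 s.
Fraction reached: 1 − e^(−t/τ) = 0.59 ⇒ t = −τ ln(1 − 0.59) = τ × 0.892.
t = 3.94×10^7 s = 1.25 years.

1.25 years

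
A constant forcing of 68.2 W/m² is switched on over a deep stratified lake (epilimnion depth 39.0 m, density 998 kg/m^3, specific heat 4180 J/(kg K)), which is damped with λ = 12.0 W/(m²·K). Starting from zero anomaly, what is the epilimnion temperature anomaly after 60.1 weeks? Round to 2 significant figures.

5.3 K

Areal heat capacity C = ρ c_p D = 998 × 4180 × 39.0 = 1.63×10^8 J m⁻² K⁻¹.
τ = C / λ = 1.63×10^8 / 12.0 = 1.36×10^7 s.
Equilibrium anomaly ΔT_eq = F / λ = 68.2 / 12.0 = 5.68 K.
t = 60.1 weeks = 3.63×10^7 s, so t/τ = 2.68.
ΔT(t) = ΔT_eq (1 − e^(−t/τ)) = 5.68 × (1 − e^−2.68) = 5.29 K.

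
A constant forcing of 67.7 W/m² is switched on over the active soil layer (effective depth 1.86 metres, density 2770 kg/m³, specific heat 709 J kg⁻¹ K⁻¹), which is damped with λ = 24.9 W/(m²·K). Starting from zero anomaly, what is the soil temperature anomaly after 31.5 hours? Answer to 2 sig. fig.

1.5 K

Areal heat capacity C = ρ c_p D = 2770 × 709 × 1.86 = 3.65×10^6 J/(m^2 K).
τ = C / λ = 3.65×10^6 / 24.9 = 1.47×10^5 s.
Equilibrium anomaly ΔT_eq = F / λ = 67.7 / 24.9 = 2.72 K.
t = 31.5 hours = 1.13×10^5 s, so t/τ = 0.773.
ΔT(t) = ΔT_eq (1 − e^(−t/τ)) = 2.72 × (1 − e^−0.773) = 1.46 K.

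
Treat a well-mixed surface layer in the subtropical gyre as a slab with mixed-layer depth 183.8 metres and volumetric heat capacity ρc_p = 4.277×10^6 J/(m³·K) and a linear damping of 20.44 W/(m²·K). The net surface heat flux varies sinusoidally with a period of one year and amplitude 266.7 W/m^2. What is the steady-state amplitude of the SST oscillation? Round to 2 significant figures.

Areal heat capacity C = ρc_p × D = 4.277×10^6 × 183.8 = 7.86×10^8 J/(m^2 K).
Angular frequency ω = 2π / T = 2π / 3.15×10^7 s = 1.99×10^-7 s⁻¹.
√((Cω)² + λ²) = √((157)² + 20.44²) = 158 W/(m²·K).
Amplitude A = F₀ / √((Cω)²+λ²) = 266.7 / 158 = 1.69 K.

1.7 K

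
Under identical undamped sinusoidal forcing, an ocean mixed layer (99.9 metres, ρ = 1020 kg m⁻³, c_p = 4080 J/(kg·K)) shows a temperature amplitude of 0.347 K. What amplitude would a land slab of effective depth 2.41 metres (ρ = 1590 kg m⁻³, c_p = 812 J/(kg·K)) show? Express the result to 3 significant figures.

C_ocean = 4.16×10^8 J/(m²·K); C_land = 3.11×10^6 J/(m²·K).
A ∝ 1/C ⇒ A_land = A_ocean × C_ocean/C_land = 0.347 × 134 = 46.4 K.

46.4 K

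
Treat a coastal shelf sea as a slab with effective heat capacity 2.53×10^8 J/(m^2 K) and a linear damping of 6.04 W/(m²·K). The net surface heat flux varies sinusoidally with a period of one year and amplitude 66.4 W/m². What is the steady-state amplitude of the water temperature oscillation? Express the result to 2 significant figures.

Areal heat capacity C = 2.53×10^8 J/(m^2 K) (given).
Angular frequency ω = 2π / T = 2π / 3.15×10^7 s = 1.99×10^-7 s⁻¹.
√((Cω)² + λ²) = √((50.4)² + 6.04²) = 50.8 W/(m²·K).
Amplitude A = F₀ / √((Cω)²+λ²) = 66.4 / 50.8 = 1.31 K.

1.3 K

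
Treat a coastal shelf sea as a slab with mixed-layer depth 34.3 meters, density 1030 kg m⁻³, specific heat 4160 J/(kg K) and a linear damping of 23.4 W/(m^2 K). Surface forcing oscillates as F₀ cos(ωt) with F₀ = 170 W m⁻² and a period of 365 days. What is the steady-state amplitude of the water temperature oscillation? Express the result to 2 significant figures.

4.5 K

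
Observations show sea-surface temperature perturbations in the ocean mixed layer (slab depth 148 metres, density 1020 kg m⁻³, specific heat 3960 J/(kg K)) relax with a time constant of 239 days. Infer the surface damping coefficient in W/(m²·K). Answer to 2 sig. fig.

29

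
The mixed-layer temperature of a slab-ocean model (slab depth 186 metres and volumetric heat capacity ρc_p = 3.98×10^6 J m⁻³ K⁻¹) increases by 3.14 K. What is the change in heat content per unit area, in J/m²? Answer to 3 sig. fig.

Areal heat capacity C = ρc_p × D = 3.98×10^6 × 186 = 7.40×10^8 J/(m^2 K).
ΔQ = C ΔT = 7.40×10^8 × 3.14 = 2.32×10^9 J/m².

2.32×10^9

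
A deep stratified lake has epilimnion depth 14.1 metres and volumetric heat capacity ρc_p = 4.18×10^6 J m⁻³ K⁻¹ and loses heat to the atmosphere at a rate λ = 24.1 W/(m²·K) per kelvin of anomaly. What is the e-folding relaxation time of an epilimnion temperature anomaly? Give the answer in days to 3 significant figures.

Areal heat capacity C = ρc_p × D = 4.18×10^6 × 14.1 = 5.89×10^7 J m⁻² K⁻¹.
Relaxation time τ = C / λ = 5.89×10^7 / 24.1 = 2.45×10^6 s.
In days: 2.45×10^6 s / (86400 s/day) = 28.3 days.

28.3 days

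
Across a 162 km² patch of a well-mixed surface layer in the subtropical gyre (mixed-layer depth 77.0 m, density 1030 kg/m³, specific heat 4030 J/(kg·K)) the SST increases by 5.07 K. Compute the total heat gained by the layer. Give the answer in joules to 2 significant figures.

2.6×10^17 J

Areal heat capacity C = ρ c_p D = 1030 × 4030 × 77.0 = 3.20×10^8 J/(m²·K).
Heat per unit area: q = C ΔT = 3.20×10^8 × 5.07 = 1.62×10^9 J/m².
Total heat: Q = q × A = 1.62×10^9 × (162 × 10⁶ m²) = 2.63×10^17 J.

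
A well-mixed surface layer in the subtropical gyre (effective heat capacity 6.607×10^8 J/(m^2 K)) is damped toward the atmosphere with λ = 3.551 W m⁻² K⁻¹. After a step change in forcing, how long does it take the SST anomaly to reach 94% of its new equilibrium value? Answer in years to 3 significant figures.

16.6 years

Areal heat capacity C = 6.607×10^8 J/(m^2 K) (given).
τ = C / λ = 6.61×10^8 / 3.551 = 1.86×10^8 s.
Fraction reached: 1 − e^(−t/τ) = 0.94 ⇒ t = −τ ln(1 − 0.94) = τ × 2.81.
t = 5.23×10^8 s = 16.6 years.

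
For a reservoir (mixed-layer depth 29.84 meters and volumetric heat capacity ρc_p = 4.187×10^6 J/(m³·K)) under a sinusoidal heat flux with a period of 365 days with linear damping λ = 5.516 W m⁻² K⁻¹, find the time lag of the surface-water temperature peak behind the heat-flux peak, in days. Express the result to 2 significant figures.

Areal heat capacity C = ρc_p × D = 4.187×10^6 × 29.84 = 1.25×10^8 J/(m^2 K).
ω = 2π / 3.15×10^7 s = 1.99×10^-7 s⁻¹.
Phase lag φ = arctan(Cω/λ) = arctan(24.9/5.516) = 1.35 rad.
Time lag = φ / ω = 1.35 / 1.99×10^-7 = 6.79×10^6 s = 78.6 days.

79 days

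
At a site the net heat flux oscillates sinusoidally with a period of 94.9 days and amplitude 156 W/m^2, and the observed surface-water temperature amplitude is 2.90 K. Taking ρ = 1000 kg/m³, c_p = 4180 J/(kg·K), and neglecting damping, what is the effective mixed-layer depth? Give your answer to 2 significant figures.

ω = 2π / 8.20×10^6 s = 7.66×10^-7 s⁻¹.
Required C = F₀ / (A ω) = 156 / (2.90 × 7.66×10^-7) = 7.02×10^7 J/(m²·K).
D = C / (ρ c_p) = 7.02×10^7 / (1000 × 4180) = 16.8 m.

17 m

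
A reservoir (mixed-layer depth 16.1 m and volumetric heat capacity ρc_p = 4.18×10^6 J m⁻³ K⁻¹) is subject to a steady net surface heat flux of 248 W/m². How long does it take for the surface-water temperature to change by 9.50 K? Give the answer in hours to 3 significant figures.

716 hours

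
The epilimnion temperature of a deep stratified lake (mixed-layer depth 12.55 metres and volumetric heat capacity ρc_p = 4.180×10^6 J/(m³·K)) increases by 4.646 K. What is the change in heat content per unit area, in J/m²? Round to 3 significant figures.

2.44×10^8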